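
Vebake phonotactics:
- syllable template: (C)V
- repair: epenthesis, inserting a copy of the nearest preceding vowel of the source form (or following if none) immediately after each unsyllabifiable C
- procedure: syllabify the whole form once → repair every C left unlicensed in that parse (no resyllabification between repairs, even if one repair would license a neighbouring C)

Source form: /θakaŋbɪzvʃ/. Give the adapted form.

Syllabifying with onset maximization leaves /ŋ/, /z/, /v/, /ʃ/ stranded (no codas are permitted; onsets are limited to one consonant).
Each unlicensed consonant becomes the onset of a new syllable: /ŋ/ → /ŋa/, /z/ → /zɪ/, /v/ → /vɪ/, /ʃ/ → /ʃɪ/.

θakaŋabɪzɪvɪʃɪ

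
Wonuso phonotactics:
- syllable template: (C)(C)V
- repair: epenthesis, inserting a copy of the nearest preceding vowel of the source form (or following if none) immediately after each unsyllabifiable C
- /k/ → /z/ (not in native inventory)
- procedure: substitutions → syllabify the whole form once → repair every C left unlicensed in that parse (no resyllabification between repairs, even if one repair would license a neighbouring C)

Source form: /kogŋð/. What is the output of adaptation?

zogoŋoðo

Substitution: /k/ → /z/, giving /zogŋð/.
The consonants /g/, /ŋ/, /ð/ cannot be parsed into a legal (C)(C)V syllable (no codas are permitted; onsets may contain at most 2 consonants).
Each unlicensed consonant becomes the onset of a new syllable: /g/ → /go/, /ŋ/ → /ŋo/, /ð/ → /ðo/.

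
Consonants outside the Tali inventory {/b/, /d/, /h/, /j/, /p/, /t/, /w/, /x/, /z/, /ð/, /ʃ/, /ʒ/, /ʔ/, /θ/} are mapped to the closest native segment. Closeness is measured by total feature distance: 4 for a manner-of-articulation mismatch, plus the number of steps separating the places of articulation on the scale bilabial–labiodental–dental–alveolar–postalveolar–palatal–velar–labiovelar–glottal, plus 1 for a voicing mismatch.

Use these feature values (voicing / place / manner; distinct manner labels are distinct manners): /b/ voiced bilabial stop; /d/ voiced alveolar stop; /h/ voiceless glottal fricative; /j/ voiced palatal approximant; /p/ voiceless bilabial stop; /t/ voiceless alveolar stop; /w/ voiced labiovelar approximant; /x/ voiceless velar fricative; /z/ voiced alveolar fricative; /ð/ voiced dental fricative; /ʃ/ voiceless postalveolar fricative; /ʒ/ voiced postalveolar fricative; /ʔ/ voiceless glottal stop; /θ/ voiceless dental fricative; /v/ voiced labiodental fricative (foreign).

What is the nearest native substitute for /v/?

/ð/ is closest: same manner (fricative), place distance 1 (labiodental→dental), same voicing; total 1. Next closest is /z/ at distance 2.

ð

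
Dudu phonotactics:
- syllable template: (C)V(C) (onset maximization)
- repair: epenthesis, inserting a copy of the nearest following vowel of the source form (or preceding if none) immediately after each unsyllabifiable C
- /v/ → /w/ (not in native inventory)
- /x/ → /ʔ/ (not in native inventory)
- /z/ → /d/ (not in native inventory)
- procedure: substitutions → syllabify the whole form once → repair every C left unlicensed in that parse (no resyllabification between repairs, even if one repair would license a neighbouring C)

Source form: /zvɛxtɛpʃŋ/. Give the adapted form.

dɛwɛʔtɛpʃɛŋɛ

Substitution: /z/ → /d/, /v/ → /w/, /x/ → /ʔ/, giving /dwɛʔtɛpʃŋ/.
The consonants /d/, /ʃ/, /ŋ/ cannot be parsed into a legal (C)V(C) syllable (at most one coda consonant is licensed; onsets are limited to one consonant).
Inserting the epenthetic vowel yields /d/ → /dɛ/, /ʃ/ → /ʃɛ/, /ŋ/ → /ŋɛ/.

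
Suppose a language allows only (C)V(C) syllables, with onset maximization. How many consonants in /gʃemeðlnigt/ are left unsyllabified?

The consonants /g/, /l/, /t/ cannot be parsed into a legal (C)V(C) syllable (at most one coda consonant is licensed; onsets are limited to one consonant).

3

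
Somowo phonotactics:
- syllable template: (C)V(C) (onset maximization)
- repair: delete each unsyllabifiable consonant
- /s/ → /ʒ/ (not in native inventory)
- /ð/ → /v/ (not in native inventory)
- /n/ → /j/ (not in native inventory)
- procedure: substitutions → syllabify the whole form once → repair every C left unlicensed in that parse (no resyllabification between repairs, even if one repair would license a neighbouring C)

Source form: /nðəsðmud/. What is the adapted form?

vəʒmud

Substitution: /n/ → /j/, /ð/ → /v/, /s/ → /ʒ/, giving /jvəʒvmud/.
Syllabifying with onset maximization leaves /j/, /v/ stranded (at most one coda consonant is licensed; onsets are limited to one consonant).
Deletion applies to /j/, /v/.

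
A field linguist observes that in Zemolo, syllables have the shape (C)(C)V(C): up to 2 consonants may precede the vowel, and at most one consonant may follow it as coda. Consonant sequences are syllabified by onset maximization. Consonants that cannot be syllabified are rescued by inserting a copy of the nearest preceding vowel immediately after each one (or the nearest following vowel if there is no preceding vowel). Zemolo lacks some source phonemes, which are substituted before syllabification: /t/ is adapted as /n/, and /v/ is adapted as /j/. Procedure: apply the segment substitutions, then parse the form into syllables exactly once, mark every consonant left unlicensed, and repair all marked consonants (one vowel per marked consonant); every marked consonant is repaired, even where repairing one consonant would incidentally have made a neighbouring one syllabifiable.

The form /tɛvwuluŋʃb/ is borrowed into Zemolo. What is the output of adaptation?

nɛjwuluŋʃubu

Substitution: /t/ → /n/, /v/ → /j/, giving /nɛjwuluŋʃb/.
Syllabifying with onset maximization leaves /ʃ/, /b/ stranded (at most one coda consonant is licensed; onsets may contain at most 2 consonants).
Inserting the epenthetic vowel yields /ʃ/ → /ʃu/, /b/ → /bu/.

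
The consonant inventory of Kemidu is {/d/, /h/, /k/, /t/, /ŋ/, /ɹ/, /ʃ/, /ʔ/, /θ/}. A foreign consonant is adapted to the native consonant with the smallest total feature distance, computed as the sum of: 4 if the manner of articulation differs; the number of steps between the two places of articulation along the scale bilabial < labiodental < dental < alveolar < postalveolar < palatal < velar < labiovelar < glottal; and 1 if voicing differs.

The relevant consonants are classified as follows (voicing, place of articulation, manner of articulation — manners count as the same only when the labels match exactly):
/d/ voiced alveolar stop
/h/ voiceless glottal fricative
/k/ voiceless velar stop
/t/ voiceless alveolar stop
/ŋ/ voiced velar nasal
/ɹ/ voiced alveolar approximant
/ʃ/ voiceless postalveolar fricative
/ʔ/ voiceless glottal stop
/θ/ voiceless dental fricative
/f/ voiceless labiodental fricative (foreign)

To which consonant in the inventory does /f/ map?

θ

/θ/ is closest: same manner (fricative), place distance 1 (labiodental→dental), same voicing; total 1. Next closest is /ʃ/ at distance 3.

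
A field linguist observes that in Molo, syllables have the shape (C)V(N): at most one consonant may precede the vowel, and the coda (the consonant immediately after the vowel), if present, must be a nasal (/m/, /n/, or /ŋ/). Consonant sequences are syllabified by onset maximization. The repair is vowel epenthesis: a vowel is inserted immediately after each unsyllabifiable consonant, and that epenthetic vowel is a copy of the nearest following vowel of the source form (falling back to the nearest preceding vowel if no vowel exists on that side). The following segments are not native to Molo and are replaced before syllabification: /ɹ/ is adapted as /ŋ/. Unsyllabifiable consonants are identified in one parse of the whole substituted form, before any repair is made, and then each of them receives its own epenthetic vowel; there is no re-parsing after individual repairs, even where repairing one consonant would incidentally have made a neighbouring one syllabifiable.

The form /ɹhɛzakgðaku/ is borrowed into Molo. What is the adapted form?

Substitution: /ɹ/ → /ŋ/, giving /ŋhɛzakgðaku/.
Syllabifying with onset maximization leaves /ŋ/, /k/, /g/ stranded (only a nasal (/m/, /n/, or /ŋ/) is licensed in coda position; onsets are limited to one consonant).
Each unlicensed consonant becomes the onset of a new syllable: /ŋ/ → /ŋɛ/, /k/ → /ka/, /g/ → /ga/.

ŋɛhɛzakagaðaku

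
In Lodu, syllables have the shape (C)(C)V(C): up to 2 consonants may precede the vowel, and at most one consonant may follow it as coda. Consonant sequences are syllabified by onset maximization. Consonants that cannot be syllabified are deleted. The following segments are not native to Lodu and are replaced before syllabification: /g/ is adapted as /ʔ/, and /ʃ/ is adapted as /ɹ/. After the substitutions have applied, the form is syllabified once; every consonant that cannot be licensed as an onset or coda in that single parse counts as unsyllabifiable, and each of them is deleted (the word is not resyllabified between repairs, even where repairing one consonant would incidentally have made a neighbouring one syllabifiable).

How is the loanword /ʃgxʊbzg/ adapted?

ʔxʊb

Substitution: /ʃ/ → /ɹ/, /g/ → /ʔ/, giving /ɹʔxʊbzʔ/.
Under (C)(C)V(C), the unsyllabifiable consonants are /ɹ/, /z/, /ʔ/ (at most one coda consonant is licensed; onsets may contain at most 2 consonants).
Deletion applies to /ɹ/, /z/, /ʔ/.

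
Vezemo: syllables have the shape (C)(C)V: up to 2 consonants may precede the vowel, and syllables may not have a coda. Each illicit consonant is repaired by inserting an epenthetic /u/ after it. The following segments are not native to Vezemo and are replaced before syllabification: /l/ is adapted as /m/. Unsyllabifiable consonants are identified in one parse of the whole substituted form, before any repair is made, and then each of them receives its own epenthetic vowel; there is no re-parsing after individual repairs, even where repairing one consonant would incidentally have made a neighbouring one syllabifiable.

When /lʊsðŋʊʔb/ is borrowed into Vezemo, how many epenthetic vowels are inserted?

3

After substitution the input is /mʊsðŋʊʔb/.
The unsyllabifiable consonants are /s/, /ʔ/, /b/; each receives one epenthetic vowel.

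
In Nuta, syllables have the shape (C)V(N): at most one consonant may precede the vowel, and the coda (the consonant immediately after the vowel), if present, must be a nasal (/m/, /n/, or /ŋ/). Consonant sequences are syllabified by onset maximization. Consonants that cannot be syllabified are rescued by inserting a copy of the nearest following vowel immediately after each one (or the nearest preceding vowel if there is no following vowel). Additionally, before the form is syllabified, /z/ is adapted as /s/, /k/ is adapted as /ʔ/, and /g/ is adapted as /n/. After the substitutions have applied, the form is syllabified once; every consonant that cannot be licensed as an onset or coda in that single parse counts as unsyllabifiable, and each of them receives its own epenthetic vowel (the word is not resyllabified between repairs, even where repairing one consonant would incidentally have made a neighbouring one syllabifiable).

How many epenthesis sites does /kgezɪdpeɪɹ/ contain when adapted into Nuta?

3

After substitution the input is /ʔnesɪdpeɪɹ/.
The unsyllabifiable consonants are /ʔ/, /d/, /ɹ/; each receives one epenthetic vowel.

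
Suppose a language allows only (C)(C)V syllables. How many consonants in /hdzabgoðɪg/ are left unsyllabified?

The consonants /h/, /g/ cannot be parsed into a legal (C)(C)V syllable (no codas are permitted; onsets may contain at most 2 consonants).

2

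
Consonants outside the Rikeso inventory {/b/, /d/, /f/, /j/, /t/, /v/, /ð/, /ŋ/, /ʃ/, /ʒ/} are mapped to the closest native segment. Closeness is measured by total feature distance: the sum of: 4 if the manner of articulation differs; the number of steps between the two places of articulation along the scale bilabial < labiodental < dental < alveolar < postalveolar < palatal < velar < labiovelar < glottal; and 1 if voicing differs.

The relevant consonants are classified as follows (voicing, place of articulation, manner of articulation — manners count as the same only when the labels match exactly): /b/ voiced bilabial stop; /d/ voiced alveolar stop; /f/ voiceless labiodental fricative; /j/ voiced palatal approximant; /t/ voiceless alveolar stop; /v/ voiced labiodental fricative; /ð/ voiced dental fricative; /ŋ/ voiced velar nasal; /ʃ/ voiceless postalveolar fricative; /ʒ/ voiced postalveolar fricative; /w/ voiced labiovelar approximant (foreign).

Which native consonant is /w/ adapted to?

/j/ is closest: same manner (approximant), place distance 2 (labiovelar→palatal), same voicing; total 2. Next closest is /ŋ/ at distance 5.

j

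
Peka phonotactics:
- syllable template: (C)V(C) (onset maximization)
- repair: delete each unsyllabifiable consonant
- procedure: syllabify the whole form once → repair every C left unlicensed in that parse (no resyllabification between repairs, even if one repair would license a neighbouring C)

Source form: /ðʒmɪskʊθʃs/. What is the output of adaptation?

mɪskʊθ

The consonants /ð/, /ʒ/, /ʃ/, /s/ cannot be parsed into a legal (C)V(C) syllable (at most one coda consonant is licensed; onsets are limited to one consonant).
Deleting the stranded consonants removes /ð/, /ʒ/, /ʃ/, /s/.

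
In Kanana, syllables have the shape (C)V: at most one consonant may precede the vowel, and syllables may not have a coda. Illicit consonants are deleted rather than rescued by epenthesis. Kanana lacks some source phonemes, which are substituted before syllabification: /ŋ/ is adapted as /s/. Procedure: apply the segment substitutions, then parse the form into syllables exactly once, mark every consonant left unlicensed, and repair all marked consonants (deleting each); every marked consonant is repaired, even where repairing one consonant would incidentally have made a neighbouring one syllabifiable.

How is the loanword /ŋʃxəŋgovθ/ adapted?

Substitution: /ŋ/ → /s/, giving /sʃxəsgovθ/.
Under (C)V, the unsyllabifiable consonants are /s/, /ʃ/, /s/, /v/, /θ/ (no codas are permitted; onsets are limited to one consonant).
Each unlicensed consonant is deleted: /s/, /ʃ/, /s/, /v/, /θ/.

xəgo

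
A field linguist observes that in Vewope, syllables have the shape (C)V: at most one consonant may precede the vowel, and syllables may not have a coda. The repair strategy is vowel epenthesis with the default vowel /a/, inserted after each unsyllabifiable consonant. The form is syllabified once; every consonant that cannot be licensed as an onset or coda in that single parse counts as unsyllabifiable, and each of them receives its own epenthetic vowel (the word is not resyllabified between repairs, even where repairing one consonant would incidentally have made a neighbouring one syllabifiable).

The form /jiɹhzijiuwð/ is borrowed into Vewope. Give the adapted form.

jiɹahazijiuwaða

Under (C)V, the unsyllabifiable consonants are /ɹ/, /h/, /w/, /ð/ (no codas are permitted; onsets are limited to one consonant).
Epenthesis after each stranded consonant: /ɹ/ → /ɹa/, /h/ → /ha/, /w/ → /wa/, /ð/ → /ða/.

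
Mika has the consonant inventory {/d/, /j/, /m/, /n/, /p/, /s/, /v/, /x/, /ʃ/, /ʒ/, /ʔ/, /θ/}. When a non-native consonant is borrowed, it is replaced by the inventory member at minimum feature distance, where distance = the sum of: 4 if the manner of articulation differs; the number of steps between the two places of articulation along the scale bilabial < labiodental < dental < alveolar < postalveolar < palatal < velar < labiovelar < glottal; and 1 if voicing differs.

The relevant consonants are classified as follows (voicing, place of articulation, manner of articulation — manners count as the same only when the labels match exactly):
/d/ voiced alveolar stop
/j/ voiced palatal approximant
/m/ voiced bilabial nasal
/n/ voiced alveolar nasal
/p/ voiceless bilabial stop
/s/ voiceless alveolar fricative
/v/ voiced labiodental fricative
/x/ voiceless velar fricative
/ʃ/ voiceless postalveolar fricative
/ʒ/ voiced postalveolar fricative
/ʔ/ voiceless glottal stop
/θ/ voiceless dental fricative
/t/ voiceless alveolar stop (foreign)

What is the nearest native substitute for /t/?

/d/ is closest: same manner (stop), place distance 0 (alveolar→alveolar), voicing differs (+1); total 1. Next closest is /p/ at distance 3.

d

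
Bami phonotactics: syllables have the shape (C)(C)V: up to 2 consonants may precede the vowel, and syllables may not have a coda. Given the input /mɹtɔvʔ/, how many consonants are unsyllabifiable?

Syllabifying with onset maximization leaves /m/, /v/, /ʔ/ stranded (no codas are permitted; onsets may contain at most 2 consonants).

3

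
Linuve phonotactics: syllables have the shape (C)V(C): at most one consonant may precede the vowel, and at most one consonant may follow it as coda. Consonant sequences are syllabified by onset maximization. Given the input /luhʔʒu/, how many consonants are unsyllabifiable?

Syllabifying with onset maximization leaves /ʔ/ stranded (at most one coda consonant is licensed; onsets are limited to one consonant).

1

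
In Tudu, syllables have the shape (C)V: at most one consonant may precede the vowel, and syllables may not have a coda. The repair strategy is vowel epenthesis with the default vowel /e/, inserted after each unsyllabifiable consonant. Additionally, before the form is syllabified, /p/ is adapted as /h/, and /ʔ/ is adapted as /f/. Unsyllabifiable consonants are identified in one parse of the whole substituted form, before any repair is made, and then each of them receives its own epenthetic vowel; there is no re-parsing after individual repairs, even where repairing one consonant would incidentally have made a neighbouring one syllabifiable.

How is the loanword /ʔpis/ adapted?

Substitution: /ʔ/ → /f/, /p/ → /h/, giving /fhis/.
Syllabifying with onset maximization leaves /f/, /s/ stranded (no codas are permitted; onsets are limited to one consonant).
Inserting the epenthetic vowel yields /f/ → /fe/, /s/ → /se/.

fehise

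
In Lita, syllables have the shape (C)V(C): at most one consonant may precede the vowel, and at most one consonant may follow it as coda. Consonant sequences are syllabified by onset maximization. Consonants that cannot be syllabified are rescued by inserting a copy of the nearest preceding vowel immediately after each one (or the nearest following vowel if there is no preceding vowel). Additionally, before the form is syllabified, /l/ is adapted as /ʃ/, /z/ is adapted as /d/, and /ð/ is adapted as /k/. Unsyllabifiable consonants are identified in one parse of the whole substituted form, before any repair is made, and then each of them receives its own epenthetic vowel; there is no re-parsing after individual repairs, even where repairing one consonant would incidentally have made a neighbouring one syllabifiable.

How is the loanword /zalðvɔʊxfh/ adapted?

Substitution: /z/ → /d/, /l/ → /ʃ/, /ð/ → /k/, giving /daʃkvɔʊxfh/.
The consonants /k/, /f/, /h/ cannot be parsed into a legal (C)V(C) syllable (at most one coda consonant is licensed; onsets are limited to one consonant).
Epenthesis after each stranded consonant: /k/ → /ka/, /f/ → /fʊ/, /h/ → /hʊ/.

daʃkavɔʊxfʊhʊ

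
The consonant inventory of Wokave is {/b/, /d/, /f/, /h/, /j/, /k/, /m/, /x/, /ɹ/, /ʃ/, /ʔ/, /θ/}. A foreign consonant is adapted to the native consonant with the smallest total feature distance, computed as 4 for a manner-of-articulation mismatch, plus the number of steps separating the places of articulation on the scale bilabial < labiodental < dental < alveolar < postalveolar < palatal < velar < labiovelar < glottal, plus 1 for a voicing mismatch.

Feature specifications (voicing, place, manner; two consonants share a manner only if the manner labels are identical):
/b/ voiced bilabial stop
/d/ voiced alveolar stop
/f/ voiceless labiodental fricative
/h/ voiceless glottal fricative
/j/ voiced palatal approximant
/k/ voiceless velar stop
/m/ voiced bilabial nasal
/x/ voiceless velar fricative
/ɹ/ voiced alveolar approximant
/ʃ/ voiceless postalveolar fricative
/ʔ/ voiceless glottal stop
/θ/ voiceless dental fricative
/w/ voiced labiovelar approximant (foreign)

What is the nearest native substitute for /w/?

j

/j/ is closest: same manner (approximant), place distance 2 (labiovelar→palatal), same voicing; total 2. Next closest is /ɹ/ at distance 4.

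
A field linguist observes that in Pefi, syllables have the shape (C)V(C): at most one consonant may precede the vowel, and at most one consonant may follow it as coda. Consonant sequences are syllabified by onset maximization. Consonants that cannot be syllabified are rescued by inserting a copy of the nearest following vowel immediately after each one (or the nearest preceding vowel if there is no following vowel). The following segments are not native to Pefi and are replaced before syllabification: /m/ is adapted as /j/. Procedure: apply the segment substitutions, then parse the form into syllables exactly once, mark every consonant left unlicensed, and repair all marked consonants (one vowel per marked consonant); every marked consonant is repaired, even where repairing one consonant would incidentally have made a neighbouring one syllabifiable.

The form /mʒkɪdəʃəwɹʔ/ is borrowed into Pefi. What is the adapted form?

Substitution: /m/ → /j/, giving /jʒkɪdəʃəwɹʔ/.
Under (C)V(C), the unsyllabifiable consonants are /j/, /ʒ/, /ɹ/, /ʔ/ (at most one coda consonant is licensed; onsets are limited to one consonant).
Inserting the epenthetic vowel yields /j/ → /jɪ/, /ʒ/ → /ʒɪ/, /ɹ/ → /ɹə/, /ʔ/ → /ʔə/.

jɪʒɪkɪdəʃəwɹəʔə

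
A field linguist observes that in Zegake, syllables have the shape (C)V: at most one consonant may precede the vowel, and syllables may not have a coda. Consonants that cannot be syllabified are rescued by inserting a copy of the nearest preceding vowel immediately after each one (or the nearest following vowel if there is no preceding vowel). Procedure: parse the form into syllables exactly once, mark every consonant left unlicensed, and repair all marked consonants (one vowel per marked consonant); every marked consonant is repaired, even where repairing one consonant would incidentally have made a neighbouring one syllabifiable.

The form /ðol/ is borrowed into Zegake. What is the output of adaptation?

ðolo

Under (C)V, the unsyllabifiable consonants are /l/ (no codas are permitted; onsets are limited to one consonant).
Each unlicensed consonant becomes the onset of a new syllable: /l/ → /lo/.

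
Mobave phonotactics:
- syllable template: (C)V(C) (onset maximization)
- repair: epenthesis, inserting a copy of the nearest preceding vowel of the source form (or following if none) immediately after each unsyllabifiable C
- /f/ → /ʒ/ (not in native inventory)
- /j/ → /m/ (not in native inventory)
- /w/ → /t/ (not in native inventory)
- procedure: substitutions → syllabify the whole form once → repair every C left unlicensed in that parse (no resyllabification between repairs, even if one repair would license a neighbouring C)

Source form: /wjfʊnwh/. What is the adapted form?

tʊmʊʒʊntʊhʊ

Substitution: /w/ → /t/, /j/ → /m/, /f/ → /ʒ/, giving /tmʒʊnth/.
Under (C)V(C), the unsyllabifiable consonants are /t/, /m/, /t/, /h/ (at most one coda consonant is licensed; onsets are limited to one consonant).
Each unlicensed consonant becomes the onset of a new syllable: /t/ → /tʊ/, /m/ → /mʊ/, /t/ → /tʊ/, /h/ → /hʊ/.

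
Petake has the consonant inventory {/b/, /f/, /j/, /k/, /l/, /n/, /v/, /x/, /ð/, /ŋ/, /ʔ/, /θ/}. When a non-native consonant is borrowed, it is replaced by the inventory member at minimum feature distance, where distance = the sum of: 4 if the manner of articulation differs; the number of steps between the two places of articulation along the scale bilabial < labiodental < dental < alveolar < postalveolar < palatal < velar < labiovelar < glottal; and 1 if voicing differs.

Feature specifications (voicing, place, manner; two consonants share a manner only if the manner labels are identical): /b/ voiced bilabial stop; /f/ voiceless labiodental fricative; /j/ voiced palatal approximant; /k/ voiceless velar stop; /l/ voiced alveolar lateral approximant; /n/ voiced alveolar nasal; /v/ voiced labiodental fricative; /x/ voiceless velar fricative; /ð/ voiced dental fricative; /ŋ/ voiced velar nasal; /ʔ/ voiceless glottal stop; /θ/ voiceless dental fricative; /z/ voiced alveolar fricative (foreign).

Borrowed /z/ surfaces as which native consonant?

ð

/ð/ is closest: same manner (fricative), place distance 1 (alveolar→dental), same voicing; total 1. Next closest is /v/ at distance 2.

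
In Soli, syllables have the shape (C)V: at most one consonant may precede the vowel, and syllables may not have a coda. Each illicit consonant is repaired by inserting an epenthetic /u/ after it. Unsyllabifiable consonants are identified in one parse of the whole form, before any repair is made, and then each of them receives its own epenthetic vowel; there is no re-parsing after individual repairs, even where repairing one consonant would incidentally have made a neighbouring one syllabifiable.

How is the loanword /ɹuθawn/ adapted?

Syllabifying with onset maximization leaves /w/, /n/ stranded (no codas are permitted; onsets are limited to one consonant).
Inserting the epenthetic vowel yields /w/ → /wu/, /n/ → /nu/.

ɹuθawunu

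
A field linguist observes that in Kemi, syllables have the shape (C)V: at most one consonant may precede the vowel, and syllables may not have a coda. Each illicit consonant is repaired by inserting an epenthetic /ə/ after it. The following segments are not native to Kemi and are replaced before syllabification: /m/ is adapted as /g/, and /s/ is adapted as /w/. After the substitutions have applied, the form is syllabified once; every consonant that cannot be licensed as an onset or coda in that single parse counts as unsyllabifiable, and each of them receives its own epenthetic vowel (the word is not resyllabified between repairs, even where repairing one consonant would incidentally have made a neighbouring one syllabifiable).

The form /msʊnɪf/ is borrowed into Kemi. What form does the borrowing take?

Substitution: /m/ → /g/, /s/ → /w/, giving /gwʊnɪf/.
The consonants /g/, /f/ cannot be parsed into a legal (C)V syllable (no codas are permitted; onsets are limited to one consonant).
Each unlicensed consonant becomes the onset of a new syllable: /g/ → /gə/, /f/ → /fə/.

gəwʊnɪfə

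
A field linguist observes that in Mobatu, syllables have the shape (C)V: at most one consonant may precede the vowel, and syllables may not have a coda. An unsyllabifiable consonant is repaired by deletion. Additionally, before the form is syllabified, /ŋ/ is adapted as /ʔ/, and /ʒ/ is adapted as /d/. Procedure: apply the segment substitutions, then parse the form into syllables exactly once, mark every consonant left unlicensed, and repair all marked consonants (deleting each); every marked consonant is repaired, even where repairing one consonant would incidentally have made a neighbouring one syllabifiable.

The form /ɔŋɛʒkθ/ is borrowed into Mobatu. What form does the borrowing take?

ɔʔɛ

Substitution: /ŋ/ → /ʔ/, /ʒ/ → /d/, giving /ɔʔɛdkθ/.
The consonants /d/, /k/, /θ/ cannot be parsed into a legal (C)V syllable (no codas are permitted; onsets are limited to one consonant).
Each unlicensed consonant is deleted: /d/, /k/, /θ/.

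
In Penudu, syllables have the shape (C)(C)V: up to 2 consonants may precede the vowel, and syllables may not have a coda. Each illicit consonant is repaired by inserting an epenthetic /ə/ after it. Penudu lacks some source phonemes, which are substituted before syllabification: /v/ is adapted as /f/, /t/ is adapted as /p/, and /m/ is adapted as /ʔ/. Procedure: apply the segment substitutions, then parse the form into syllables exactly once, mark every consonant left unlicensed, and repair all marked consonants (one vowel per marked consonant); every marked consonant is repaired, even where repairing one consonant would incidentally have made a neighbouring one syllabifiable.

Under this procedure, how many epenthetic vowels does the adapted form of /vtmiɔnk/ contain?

3

After substitution the input is /fpʔiɔnk/.
The unsyllabifiable consonants are /f/, /n/, /k/; each receives one epenthetic vowel.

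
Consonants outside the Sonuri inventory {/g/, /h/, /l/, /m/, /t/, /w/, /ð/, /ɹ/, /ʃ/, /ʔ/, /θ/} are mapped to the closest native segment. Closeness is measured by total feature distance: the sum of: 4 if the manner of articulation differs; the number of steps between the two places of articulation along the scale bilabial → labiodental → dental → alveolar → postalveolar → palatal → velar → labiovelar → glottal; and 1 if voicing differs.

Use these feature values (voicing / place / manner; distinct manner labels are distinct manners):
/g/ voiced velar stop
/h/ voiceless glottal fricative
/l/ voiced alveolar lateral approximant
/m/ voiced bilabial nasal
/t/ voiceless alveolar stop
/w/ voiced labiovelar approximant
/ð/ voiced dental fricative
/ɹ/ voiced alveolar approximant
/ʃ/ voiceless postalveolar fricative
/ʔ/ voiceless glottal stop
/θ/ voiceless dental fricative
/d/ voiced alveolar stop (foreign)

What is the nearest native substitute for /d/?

/t/ is closest: same manner (stop), place distance 0 (alveolar→alveolar), voicing differs (+1); total 1. Next closest is /g/ at distance 3.

t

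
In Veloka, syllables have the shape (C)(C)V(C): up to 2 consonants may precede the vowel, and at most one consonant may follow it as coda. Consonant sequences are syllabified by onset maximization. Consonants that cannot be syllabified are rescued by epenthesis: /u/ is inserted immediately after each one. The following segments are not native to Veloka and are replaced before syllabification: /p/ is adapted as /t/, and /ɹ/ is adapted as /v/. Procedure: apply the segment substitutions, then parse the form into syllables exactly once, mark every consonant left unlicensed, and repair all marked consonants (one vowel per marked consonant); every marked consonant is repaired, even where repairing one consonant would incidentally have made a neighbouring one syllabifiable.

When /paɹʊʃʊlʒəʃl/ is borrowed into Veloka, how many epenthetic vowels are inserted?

1

After substitution the input is /tavʊʃʊlʒəʃl/.
The unsyllabifiable consonants are /l/; each receives one epenthetic vowel.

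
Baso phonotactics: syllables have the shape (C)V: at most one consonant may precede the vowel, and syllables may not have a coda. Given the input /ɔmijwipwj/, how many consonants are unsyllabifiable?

Under (C)V, the unsyllabifiable consonants are /j/, /p/, /w/, /j/ (no codas are permitted; onsets are limited to one consonant).

4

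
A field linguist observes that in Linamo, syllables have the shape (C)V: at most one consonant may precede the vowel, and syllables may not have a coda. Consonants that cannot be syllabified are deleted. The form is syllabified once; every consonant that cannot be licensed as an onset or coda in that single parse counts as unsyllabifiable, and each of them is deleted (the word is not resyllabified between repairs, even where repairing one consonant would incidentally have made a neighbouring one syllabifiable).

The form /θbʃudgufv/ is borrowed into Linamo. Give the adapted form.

ʃugu

Under (C)V, the unsyllabifiable consonants are /θ/, /b/, /d/, /f/, /v/ (no codas are permitted; onsets are limited to one consonant).
Deleting the stranded consonants removes /θ/, /b/, /d/, /f/, /v/.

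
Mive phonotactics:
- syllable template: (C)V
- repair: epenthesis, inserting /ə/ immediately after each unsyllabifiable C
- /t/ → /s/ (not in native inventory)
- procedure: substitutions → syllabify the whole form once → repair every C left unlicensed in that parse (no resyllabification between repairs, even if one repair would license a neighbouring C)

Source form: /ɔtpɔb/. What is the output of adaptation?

Substitution: /t/ → /s/, giving /ɔspɔb/.
The consonants /s/, /b/ cannot be parsed into a legal (C)V syllable (no codas are permitted; onsets are limited to one consonant).
Each unlicensed consonant becomes the onset of a new syllable: /s/ → /sə/, /b/ → /bə/.

ɔsəpɔbə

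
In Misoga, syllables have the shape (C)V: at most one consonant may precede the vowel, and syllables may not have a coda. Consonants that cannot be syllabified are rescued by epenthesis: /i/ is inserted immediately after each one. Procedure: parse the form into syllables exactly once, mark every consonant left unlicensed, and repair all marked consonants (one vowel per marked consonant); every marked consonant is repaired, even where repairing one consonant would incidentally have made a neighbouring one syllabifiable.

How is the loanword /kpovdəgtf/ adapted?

kipovidəgitifi

Syllabifying with onset maximization leaves /k/, /v/, /g/, /t/, /f/ stranded (no codas are permitted; onsets are limited to one consonant).
Inserting the epenthetic vowel yields /k/ → /ki/, /v/ → /vi/, /g/ → /gi/, /t/ → /ti/, /f/ → /fi/.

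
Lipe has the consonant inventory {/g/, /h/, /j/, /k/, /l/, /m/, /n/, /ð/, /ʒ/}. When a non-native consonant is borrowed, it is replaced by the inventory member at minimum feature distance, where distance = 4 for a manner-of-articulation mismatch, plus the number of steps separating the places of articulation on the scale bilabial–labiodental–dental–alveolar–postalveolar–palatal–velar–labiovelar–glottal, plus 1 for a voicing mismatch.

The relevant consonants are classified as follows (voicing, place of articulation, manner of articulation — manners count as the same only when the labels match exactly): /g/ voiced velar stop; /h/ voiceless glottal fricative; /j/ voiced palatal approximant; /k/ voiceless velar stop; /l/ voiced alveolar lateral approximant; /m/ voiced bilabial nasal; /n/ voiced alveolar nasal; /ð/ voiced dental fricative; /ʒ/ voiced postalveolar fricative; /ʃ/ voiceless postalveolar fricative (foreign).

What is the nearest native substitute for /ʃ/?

ʒ

/ʒ/ is closest: same manner (fricative), place distance 0 (postalveolar→postalveolar), voicing differs (+1); total 1. Next closest is /ð/ at distance 3.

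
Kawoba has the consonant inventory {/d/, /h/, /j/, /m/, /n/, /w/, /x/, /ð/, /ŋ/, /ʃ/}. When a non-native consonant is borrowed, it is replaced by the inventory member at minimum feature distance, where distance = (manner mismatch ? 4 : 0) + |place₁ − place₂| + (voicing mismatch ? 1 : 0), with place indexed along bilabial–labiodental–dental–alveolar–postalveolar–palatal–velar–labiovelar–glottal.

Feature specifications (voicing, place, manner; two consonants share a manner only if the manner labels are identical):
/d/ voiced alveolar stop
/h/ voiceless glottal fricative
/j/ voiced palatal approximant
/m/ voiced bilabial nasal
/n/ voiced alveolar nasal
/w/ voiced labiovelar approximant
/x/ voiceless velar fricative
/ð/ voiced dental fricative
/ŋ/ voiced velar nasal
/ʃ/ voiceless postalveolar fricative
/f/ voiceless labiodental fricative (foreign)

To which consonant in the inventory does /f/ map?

ð

/ð/ is closest: same manner (fricative), place distance 1 (labiodental→dental), voicing differs (+1); total 2. Next closest is /ʃ/ at distance 3.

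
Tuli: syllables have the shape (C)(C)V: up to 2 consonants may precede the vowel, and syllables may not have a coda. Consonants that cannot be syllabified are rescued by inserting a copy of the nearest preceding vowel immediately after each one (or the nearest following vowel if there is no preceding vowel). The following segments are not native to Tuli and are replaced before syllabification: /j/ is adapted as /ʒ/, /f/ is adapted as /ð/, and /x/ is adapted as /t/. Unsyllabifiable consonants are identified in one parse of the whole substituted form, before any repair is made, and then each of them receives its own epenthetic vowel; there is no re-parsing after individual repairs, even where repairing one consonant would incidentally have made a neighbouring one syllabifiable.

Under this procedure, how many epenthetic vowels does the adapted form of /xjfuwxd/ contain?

4

After substitution the input is /tʒðuwtd/.
The unsyllabifiable consonants are /t/, /w/, /t/, /d/; each receives one epenthetic vowel.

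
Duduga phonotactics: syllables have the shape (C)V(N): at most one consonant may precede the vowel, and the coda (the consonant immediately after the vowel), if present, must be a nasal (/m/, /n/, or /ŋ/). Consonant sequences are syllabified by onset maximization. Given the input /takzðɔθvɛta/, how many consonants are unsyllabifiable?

Syllabifying with onset maximization leaves /k/, /z/, /θ/ stranded (only a nasal (/m/, /n/, or /ŋ/) is licensed in coda position; onsets are limited to one consonant).

3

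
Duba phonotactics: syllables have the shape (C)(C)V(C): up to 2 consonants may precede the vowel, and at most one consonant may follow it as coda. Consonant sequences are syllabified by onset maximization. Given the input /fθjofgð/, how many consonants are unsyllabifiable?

3

Syllabifying with onset maximization leaves /f/, /g/, /ð/ stranded (at most one coda consonant is licensed; onsets may contain at most 2 consonants).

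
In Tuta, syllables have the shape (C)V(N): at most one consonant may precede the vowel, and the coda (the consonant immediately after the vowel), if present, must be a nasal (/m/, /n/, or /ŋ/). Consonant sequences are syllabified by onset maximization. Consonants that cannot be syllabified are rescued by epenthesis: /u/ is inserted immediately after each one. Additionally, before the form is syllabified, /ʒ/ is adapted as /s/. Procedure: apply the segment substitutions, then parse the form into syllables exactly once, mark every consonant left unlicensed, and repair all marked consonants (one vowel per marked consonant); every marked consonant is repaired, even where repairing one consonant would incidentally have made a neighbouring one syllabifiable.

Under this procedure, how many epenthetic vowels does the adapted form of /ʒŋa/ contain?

1

After substitution the input is /sŋa/.
The unsyllabifiable consonants are /s/; each receives one epenthetic vowel.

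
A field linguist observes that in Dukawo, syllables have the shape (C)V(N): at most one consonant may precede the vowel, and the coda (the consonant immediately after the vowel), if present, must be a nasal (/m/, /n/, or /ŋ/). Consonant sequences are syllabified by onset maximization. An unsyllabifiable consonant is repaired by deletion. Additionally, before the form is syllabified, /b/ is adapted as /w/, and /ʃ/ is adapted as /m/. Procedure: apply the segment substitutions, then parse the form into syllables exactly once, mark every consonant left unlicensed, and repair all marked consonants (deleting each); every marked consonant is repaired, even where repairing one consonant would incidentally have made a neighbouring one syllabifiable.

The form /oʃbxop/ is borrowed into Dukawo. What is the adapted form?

Substitution: /ʃ/ → /m/, /b/ → /w/, giving /omwxop/.
Syllabifying with onset maximization leaves /w/, /p/ stranded (only a nasal (/m/, /n/, or /ŋ/) is licensed in coda position; onsets are limited to one consonant).
Deleting the stranded consonants removes /w/, /p/.

omxo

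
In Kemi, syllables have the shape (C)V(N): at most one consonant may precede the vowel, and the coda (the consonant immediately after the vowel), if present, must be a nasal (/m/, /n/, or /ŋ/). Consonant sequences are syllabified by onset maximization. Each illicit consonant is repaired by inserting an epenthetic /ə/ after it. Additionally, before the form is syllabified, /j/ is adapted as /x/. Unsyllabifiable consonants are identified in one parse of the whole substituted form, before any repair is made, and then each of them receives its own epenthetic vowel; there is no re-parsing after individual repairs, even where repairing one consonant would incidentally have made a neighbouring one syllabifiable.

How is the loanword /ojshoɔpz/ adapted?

oxəsəhoɔpəzə

Substitution: /j/ → /x/, giving /oxshoɔpz/.
The consonants /x/, /s/, /p/, /z/ cannot be parsed into a legal (C)V(N) syllable (only a nasal (/m/, /n/, or /ŋ/) is licensed in coda position; onsets are limited to one consonant).
Epenthesis after each stranded consonant: /x/ → /xə/, /s/ → /sə/, /p/ → /pə/, /z/ → /zə/.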